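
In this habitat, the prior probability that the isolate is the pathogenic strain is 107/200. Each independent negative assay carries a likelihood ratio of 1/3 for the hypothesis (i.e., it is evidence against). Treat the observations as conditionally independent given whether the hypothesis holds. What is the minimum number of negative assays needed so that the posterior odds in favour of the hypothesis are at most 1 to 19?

Prior odds = 0.535/0.465 = 107/93.
Likelihood ratio per negative assay = 1/3.
Target odds = 1/19.
Need (107/93) × (1/3)ⁿ ≤ 1/19, i.e. (1/3)ⁿ ≤ 93/2033.
(1/3)² = 1/9 is still above 93/2033 but (1/3)³ = 1/27 is at or below it, so n = 3.

3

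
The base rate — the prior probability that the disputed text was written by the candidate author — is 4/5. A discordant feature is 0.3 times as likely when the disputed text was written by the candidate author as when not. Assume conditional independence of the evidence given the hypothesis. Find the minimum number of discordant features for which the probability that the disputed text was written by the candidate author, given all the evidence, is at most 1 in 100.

5

Prior odds = 0.8/0.2 = 4.
Likelihood ratio per discordant feature = 0.3.
Target posterior odds = 0.01/0.99 = 1/99.
Require 0.3ⁿ ≤ 1/99 ÷ 4 = 1/396.
0.3⁴ = 0.0081 is still above 1/396 but 0.3⁵ = 243/100000 is at or below it, so n = 5.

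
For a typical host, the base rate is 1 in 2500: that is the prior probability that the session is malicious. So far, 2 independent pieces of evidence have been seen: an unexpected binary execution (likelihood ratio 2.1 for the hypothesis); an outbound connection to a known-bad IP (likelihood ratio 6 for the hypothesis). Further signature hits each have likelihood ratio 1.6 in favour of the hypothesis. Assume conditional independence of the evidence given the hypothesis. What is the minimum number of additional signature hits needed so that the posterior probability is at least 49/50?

20

Prior odds = 0.0004/0.9996 = 1/2499.
Combined Bayes factor of the evidence already in hand = 2.1 × 6 = 12.6.
Odds after that evidence = (1/2499) × 12.6 = 3/595.
Target odds = 0.98/0.02 = 49.
Need 1.6ⁿ ≥ 49 ÷ (3/595) = 29155/3.
1.6¹⁹ ≈7555.79 falls short of 29155/3 but 1.6²⁰ ≈12089.3 reaches it, so n = 20.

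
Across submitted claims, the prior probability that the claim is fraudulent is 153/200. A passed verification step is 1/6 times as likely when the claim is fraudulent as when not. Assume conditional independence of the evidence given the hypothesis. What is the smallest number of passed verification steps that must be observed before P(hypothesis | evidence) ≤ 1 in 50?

Prior odds: 0.765 ÷ 0.235 = 153/47.
Likelihood ratio per passed verification step = 1/6.
Target odds: 0.02 ÷ 0.98 = 1/49.
Need (153/47) × (1/6)ⁿ ≤ 1/49, i.e. (1/6)ⁿ ≤ 47/7497.
(1/6)² = 1/36 is still above 47/7497 but (1/6)³ = 1/216 is at or below it, so n = 3.

3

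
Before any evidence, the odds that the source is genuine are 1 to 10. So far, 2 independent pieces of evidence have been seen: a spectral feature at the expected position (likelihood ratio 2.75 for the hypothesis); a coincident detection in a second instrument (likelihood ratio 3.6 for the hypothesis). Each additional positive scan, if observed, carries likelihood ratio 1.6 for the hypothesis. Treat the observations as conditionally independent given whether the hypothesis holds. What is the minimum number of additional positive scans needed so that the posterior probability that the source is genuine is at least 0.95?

Prior odds = 0.1.
Combined Bayes factor of the evidence already in hand = 2.75 × 3.6 = 9.9.
Odds after that evidence = 0.1 × 9.9 = 0.99.
Target odds = 0.95/0.05 = 19.
Need 1.6ⁿ ≥ 19 ÷ 0.99 = 1900/99.
1.6⁶ = 262144/15625 falls short of 1900/99 but 1.6⁷ = 2097152/78125 reaches it, so n = 7.

7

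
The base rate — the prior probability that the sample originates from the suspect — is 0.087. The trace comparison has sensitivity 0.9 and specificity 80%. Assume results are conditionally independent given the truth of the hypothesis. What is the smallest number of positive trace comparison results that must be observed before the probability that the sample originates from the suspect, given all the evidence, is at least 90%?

4

Prior odds: 0.087 ÷ 0.913 = 87/913.
False-positive rate = 1 − 0.8 = 0.2; likelihood ratio of a positive = 0.9/0.2 = 4.5.
Target posterior odds = 0.9/0.1 = 9.
Need (87/913) × 4.5ⁿ ≥ 9, i.e. 4.5ⁿ ≥ 2739/29.
4.5³ = 91.125 falls short of 2739/29 but 4.5⁴ = 410.0625 reaches it, so n = 4.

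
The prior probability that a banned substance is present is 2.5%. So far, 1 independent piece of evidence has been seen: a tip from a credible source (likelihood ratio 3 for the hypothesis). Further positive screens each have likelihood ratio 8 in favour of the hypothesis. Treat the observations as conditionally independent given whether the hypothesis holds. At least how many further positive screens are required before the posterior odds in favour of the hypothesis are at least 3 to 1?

Prior odds = 0.025/0.975 = 1/39.
Bayes factor of the evidence already in hand = 3.
Odds after that evidence = (1/39) × 3 = 1/13.
Target odds = 3.
Need 8ⁿ ≥ 3 ÷ (1/13) = 39.
8¹ = 8 falls short of 39 but 8² = 64 reaches it, so n = 2.

2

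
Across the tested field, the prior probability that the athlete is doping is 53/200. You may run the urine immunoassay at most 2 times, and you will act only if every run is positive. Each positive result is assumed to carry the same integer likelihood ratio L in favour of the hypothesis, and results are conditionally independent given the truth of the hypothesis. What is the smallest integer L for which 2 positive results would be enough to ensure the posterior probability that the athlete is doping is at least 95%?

Prior odds = 0.265/0.735 = 53/147.
Target odds = 0.95/0.05 = 19.
Need L² ≥ 19 ÷ (53/147) = 2793/53.
7² = 49 < 2793/53 ≤ 64 = 8², so L = 8.

8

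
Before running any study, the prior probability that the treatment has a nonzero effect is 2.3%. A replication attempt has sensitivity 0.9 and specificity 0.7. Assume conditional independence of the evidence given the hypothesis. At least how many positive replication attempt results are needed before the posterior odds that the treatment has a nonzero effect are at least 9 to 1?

6

Prior odds = 0.023/0.977 = 23/977.
False-positive rate = 1 − 0.7 = 0.3; likelihood ratio of a positive = 0.9/0.3 = 3.
Target odds = 9.
Require 3ⁿ ≥ 9 ÷ (23/977) = 8793/23.
3⁵ = 243 falls short of 8793/23 but 3⁶ = 729 reaches it, so n = 6.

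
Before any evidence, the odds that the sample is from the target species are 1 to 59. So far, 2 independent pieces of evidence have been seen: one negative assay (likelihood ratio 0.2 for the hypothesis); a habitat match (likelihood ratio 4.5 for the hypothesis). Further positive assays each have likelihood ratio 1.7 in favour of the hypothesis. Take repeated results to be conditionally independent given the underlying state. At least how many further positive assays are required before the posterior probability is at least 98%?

16

Prior odds = 1/59.
Combined Bayes factor of the evidence already in hand = 0.2 × 4.5 = 0.9.
Odds after that evidence = (1/59) × 0.9 = 9/590.
Target odds = 0.98/0.02 = 49.
Need 1.7ⁿ ≥ 49 ÷ (9/590) = 28910/9.
1.7¹⁵ ≈2862.42 falls short of 28910/9 but 1.7¹⁶ ≈4866.12 reaches it, so n = 16.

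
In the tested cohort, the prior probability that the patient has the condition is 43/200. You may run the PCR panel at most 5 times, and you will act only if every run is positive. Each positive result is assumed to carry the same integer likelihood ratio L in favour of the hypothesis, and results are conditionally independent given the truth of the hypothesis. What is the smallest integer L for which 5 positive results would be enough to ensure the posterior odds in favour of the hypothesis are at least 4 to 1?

Prior odds = 0.215/0.785 = 43/157.
Target odds = 4.
Need L⁵ ≥ 4 ÷ (43/157) = 628/43.
1⁵ = 1 < 628/43 ≤ 32 = 2⁵, so L = 2.

2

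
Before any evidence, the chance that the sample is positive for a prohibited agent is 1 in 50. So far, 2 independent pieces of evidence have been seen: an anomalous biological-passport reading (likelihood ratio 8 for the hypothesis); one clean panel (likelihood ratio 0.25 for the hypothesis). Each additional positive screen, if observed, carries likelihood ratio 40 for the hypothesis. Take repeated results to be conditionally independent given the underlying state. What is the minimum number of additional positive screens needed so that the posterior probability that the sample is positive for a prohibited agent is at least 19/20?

2

Prior odds = 0.02/0.98 = 1/49.
Combined Bayes factor of the evidence already in hand = 8 × 0.25 = 2.
Odds after that evidence = (1/49) × 2 = 2/49.
Target odds = 0.95/0.05 = 19.
Need 40ⁿ ≥ 19 ÷ (2/49) = 465.5.
40¹ = 40 falls short of 465.5 but 40² = 1600 reaches it, so n = 2.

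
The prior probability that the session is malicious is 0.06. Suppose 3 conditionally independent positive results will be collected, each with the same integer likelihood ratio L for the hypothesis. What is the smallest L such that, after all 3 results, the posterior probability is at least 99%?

Prior odds = 0.06/0.94 = 3/47.
Target odds = 0.99/0.01 = 99.
Need L³ ≥ 99 ÷ (3/47) = 1551.
11³ = 1331 < 1551 ≤ 1728 = 12³, so L = 12.

12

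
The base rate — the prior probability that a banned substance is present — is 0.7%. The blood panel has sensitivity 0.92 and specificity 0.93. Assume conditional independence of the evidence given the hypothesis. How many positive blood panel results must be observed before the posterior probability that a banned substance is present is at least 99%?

4

Prior odds = 0.007/0.993 = 7/993.
False-positive rate = 1 − 0.93 = 0.07; likelihood ratio of a positive = 0.92/0.07 = 92/7.
Target odds: 0.99 ÷ 0.01 = 99.
Need (7/993) × (92/7)ⁿ ≥ 99, i.e. (92/7)ⁿ ≥ 98307/7.
(92/7)³ = 778688/343 falls short of 98307/7 but (92/7)⁴ = 71639296/2401 reaches it, so n = 4.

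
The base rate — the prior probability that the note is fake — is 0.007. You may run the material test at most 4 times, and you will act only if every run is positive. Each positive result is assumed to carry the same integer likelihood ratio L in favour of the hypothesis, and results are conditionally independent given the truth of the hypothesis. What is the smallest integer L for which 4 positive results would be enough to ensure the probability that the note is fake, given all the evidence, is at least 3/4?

5

Prior odds = 0.007/0.993 = 7/993.
Target odds = 0.75/0.25 = 3.
Need L⁴ ≥ 3 ÷ (7/993) = 2979/7.
4⁴ = 256 < 2979/7 ≤ 625 = 5⁴, so L = 5.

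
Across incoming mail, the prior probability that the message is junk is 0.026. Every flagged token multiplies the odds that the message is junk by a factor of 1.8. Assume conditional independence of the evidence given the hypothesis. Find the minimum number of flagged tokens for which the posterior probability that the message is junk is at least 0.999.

Prior odds: 0.026 ÷ 0.974 = 13/487.
Likelihood ratio per flagged token = 1.8.
Target odds: 0.999 ÷ 0.001 = 999.
Require 1.8ⁿ ≥ 999 ÷ (13/487) = 486513/13.
1.8¹⁷ ≈21859.1 falls short of 486513/13 but 1.8¹⁸ ≈39346.4 reaches it, so n = 18.

18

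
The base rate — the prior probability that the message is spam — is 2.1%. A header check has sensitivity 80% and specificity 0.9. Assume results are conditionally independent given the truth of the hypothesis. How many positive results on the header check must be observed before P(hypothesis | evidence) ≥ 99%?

Prior odds = 0.021/0.979 = 21/979.
False-positive rate = 1 − 0.9 = 0.1; likelihood ratio of a positive = 0.8/0.1 = 8.
Target odds: 0.99 ÷ 0.01 = 99.
Require 8ⁿ ≥ 99 ÷ (21/979) = 32307/7.
8⁴ = 4096 falls short of 32307/7 but 8⁵ = 32768 reaches it, so n = 5.

5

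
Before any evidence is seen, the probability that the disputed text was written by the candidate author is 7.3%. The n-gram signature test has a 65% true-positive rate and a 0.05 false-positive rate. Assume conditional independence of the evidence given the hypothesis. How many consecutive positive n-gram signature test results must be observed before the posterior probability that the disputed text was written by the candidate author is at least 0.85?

Prior odds = 0.073/0.927 = 73/927.
Likelihood ratio of a positive result = 0.65/0.05 = 13.
Target posterior odds = 0.85/0.15 = 17/3.
Need (73/927) × 13ⁿ ≥ 17/3, i.e. 13ⁿ ≥ 5253/73.
13¹ = 13 falls short of 5253/73 but 13² = 169 reaches it, so n = 2.

2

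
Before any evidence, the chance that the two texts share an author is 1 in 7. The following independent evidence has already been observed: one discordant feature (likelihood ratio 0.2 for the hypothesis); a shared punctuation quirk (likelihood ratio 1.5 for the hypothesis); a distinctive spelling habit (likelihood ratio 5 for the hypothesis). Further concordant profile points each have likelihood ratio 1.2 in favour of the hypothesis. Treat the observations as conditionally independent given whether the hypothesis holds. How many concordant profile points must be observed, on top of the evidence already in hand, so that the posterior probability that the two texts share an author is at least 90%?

20

Prior odds = (1/7)/(6/7) = 1/6.
Combined Bayes factor of the evidence already in hand = 0.2 × 1.5 × 5 = 1.5.
Odds after that evidence = (1/6) × 1.5 = 0.25.
Target odds = 0.9/0.1 = 9.
Need 1.2ⁿ ≥ 9 ÷ 0.25 = 36.
1.2¹⁹ ≈31.948 falls short of 36 but 1.2²⁰ ≈38.3376 reaches it, so n = 20.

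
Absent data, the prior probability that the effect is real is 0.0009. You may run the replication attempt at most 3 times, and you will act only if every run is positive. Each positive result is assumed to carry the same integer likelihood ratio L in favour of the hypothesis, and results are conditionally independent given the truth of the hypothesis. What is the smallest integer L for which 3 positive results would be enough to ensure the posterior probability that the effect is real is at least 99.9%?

Prior odds = 0.0009/0.9991 = 9/9991.
Target odds = 0.999/0.001 = 999.
Need L³ ≥ 999 ÷ (9/9991) = 1109001.
103³ = 1092727 < 1109001 ≤ 1124864 = 104³, so L = 104.

104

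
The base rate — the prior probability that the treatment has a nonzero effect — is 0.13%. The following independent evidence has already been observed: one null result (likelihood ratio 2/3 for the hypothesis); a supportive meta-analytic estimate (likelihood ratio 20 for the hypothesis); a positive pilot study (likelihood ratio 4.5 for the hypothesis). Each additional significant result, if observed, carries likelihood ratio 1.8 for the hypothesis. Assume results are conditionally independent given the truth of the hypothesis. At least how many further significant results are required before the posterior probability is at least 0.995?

14

Prior odds = 0.0013/0.9987 = 13/9987.
Combined Bayes factor of the evidence already in hand = (2/3) × 20 × 4.5 = 60.
Odds after that evidence = (13/9987) × 60 = 260/3329.
Target odds = 0.995/0.005 = 199.
Need 1.8ⁿ ≥ 199 ÷ (260/3329) = 662471/260.
1.8¹³ ≈2082.3 falls short of 662471/260 but 1.8¹⁴ ≈3748.13 reaches it, so n = 14.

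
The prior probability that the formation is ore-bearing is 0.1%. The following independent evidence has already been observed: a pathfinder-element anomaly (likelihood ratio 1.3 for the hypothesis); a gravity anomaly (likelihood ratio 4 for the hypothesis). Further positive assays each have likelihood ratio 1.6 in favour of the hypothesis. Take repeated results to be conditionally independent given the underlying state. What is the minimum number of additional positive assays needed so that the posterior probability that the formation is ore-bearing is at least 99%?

21

Prior odds = 0.001/0.999 = 1/999.
Combined Bayes factor of the evidence already in hand = 1.3 × 4 = 5.2.
Odds after that evidence = (1/999) × 5.2 = 26/4995.
Target odds = 0.99/0.01 = 99.
Need 1.6ⁿ ≥ 99 ÷ (26/4995) = 494505/26.
1.6²⁰ ≈12089.3 falls short of 494505/26 but 1.6²¹ ≈19342.8 reaches it, so n = 21.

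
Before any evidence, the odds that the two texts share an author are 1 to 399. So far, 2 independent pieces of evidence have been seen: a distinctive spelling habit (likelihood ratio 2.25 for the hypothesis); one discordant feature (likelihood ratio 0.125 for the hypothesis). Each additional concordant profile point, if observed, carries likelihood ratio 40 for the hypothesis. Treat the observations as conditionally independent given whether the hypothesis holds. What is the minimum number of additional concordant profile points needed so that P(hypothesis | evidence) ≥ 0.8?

3

Prior odds = 1/399.
Combined Bayes factor of the evidence already in hand = 2.25 × 0.125 = 0.28125.
Odds after that evidence = (1/399) × 0.28125 = 3/4256.
Target odds = 0.8/0.2 = 4.
Need 40ⁿ ≥ 4 ÷ (3/4256) = 17024/3.
40² = 1600 falls short of 17024/3 but 40³ = 64000 reaches it, so n = 3.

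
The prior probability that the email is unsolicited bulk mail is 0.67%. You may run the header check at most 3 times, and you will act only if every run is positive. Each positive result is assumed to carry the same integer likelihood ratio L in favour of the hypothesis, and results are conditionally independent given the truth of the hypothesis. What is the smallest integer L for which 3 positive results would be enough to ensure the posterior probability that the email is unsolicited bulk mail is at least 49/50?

20

Prior odds = 0.0067/0.9933 = 67/9933.
Target odds = 0.98/0.02 = 49.
Need L³ ≥ 49 ÷ (67/9933) = 486717/67.
19³ = 6859 < 486717/67 ≤ 8000 = 20³, so L = 20.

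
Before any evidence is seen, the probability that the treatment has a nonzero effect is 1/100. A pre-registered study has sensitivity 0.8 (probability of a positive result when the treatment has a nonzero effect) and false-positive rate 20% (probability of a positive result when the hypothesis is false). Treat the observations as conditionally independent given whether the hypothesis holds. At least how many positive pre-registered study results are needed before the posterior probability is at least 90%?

5

Prior odds: 0.01 ÷ 0.99 = 1/99.
Likelihood ratio of a positive result = 0.8/0.2 = 4.
Target posterior odds = 0.9/0.1 = 9.
Need (1/99) × 4ⁿ ≥ 9, i.e. 4ⁿ ≥ 891.
4⁴ = 256 falls short of 891 but 4⁵ = 1024 reaches it, so n = 5.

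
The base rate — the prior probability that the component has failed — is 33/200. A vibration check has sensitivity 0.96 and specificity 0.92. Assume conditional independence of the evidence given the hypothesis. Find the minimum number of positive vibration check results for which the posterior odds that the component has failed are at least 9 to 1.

2

Prior odds = 0.165/0.835 = 33/167.
False-positive rate = 1 − 0.92 = 0.08; likelihood ratio of a positive = 0.96/0.08 = 12.
Target odds = 9.
Require 12ⁿ ≥ 9 ÷ (33/167) = 501/11.
12¹ = 12 falls short of 501/11 but 12² = 144 reaches it, so n = 2.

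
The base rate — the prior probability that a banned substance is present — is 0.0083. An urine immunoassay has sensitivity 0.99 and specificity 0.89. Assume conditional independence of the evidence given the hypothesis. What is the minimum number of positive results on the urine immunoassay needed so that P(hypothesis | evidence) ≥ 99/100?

Prior odds: 0.0083 ÷ 0.9917 = 83/9917.
False-positive rate = 1 − 0.89 = 0.11; likelihood ratio of a positive = 0.99/0.11 = 9.
Target posterior odds = 0.99/0.01 = 99.
Require 9ⁿ ≥ 99 ÷ (83/9917) = 981783/83.
9⁴ = 6561 falls short of 981783/83 but 9⁵ = 59049 reaches it, so n = 5.

5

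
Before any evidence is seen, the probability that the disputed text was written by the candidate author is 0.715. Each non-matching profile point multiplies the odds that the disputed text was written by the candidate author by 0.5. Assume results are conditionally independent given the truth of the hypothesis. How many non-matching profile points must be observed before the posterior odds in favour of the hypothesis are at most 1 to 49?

Prior odds: 0.715 ÷ 0.285 = 143/57.
Likelihood ratio per non-matching profile point = 0.5.
Target odds = 1/49.
Require 0.5ⁿ ≤ 1/49 ÷ (143/57) = 57/7007.
0.5⁶ = 0.015625 is still above 57/7007 but 0.5⁷ = 0.0078125 is at or below it, so n = 7.

7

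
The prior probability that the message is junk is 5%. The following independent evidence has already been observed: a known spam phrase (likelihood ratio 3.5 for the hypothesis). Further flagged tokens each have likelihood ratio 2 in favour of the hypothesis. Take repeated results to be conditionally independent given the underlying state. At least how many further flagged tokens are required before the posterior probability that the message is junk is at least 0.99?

10

Prior odds = 0.05/0.95 = 1/19.
Bayes factor of the evidence already in hand = 3.5.
Odds after that evidence = (1/19) × 3.5 = 7/38.
Target odds = 0.99/0.01 = 99.
Need 2ⁿ ≥ 99 ÷ (7/38) = 3762/7.
2⁹ = 512 falls short of 3762/7 but 2¹⁰ = 1024 reaches it, so n = 10.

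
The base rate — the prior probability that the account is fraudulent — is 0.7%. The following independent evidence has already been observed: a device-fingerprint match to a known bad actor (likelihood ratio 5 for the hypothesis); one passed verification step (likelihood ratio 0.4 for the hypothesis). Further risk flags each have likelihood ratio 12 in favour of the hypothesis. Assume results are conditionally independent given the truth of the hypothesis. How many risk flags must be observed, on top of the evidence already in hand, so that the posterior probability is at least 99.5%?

Prior odds = 0.007/0.993 = 7/993.
Combined Bayes factor of the evidence already in hand = 5 × 0.4 = 2.
Odds after that evidence = (7/993) × 2 = 14/993.
Target odds = 0.995/0.005 = 199.
Need 12ⁿ ≥ 199 ÷ (14/993) = 197607/14.
12³ = 1728 falls short of 197607/14 but 12⁴ = 20736 reaches it, so n = 4.

4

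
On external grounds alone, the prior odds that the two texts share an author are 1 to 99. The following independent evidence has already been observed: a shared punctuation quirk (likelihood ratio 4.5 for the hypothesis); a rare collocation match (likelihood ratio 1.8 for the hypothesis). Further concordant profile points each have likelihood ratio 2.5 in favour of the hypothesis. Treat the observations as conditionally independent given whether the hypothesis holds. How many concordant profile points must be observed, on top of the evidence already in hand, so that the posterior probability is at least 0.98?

Prior odds = 1/99.
Combined Bayes factor of the evidence already in hand = 4.5 × 1.8 = 8.1.
Odds after that evidence = (1/99) × 8.1 = 9/110.
Target odds = 0.98/0.02 = 49.
Need 2.5ⁿ ≥ 49 ÷ (9/110) = 5390/9.
2.5⁶ = 244.140625 falls short of 5390/9 but 2.5⁷ = 610.3515625 reaches it, so n = 7.

7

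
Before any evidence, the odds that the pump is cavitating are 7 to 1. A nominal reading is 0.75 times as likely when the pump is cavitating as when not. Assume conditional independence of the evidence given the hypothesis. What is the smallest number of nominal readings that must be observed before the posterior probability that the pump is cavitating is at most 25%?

Prior odds = 7.
Likelihood ratio per nominal reading = 0.75.
Target posterior odds = 0.25/0.75 = 1/3.
Require 0.75ⁿ ≤ 1/3 ÷ 7 = 1/21.
0.75¹⁰ = 59049/1048576 is still above 1/21 but 0.75¹¹ = 177147/4194304 is at or below it, so n = 11.

11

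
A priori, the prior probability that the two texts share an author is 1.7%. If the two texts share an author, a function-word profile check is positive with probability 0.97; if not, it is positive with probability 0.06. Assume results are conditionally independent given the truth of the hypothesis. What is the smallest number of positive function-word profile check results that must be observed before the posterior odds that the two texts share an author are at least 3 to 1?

Prior odds: 0.017 ÷ 0.983 = 17/983.
Likelihood ratio of a positive = 0.97/0.06 = 97/6.
Target odds = 3.
Need (17/983) × (97/6)ⁿ ≥ 3, i.e. (97/6)ⁿ ≥ 2949/17.
(97/6)¹ = 97/6 falls short of 2949/17 but (97/6)² = 9409/36 reaches it, so n = 2.

2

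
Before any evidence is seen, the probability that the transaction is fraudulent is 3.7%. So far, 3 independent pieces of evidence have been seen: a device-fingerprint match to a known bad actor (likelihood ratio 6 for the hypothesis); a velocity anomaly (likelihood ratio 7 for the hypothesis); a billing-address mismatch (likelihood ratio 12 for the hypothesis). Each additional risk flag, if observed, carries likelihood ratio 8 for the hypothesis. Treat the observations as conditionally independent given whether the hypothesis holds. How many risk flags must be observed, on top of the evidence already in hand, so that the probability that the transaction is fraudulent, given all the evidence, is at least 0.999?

2

Prior odds = 0.037/0.963 = 37/963.
Combined Bayes factor of the evidence already in hand = 6 × 7 × 12 = 504.
Odds after that evidence = (37/963) × 504 = 2072/107.
Target odds = 0.999/0.001 = 999.
Need 8ⁿ ≥ 999 ÷ (2072/107) = 2889/56.
8¹ = 8 falls short of 2889/56 but 8² = 64 reaches it, so n = 2.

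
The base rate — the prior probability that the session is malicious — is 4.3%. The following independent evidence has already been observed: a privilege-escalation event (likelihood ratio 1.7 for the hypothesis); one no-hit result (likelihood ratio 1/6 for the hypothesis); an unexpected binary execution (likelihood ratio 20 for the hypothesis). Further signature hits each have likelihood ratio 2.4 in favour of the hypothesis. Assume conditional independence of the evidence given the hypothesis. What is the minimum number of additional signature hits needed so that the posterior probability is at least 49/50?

Prior odds = 0.043/0.957 = 43/957.
Combined Bayes factor of the evidence already in hand = 1.7 × (1/6) × 20 = 17/3.
Odds after that evidence = (43/957) × 17/3 = 731/2871.
Target odds = 0.98/0.02 = 49.
Need 2.4ⁿ ≥ 49 ÷ (731/2871) = 140679/731.
2.4⁶ = 2985984/15625 falls short of 140679/731 but 2.4⁷ = 35831808/78125 reaches it, so n = 7.

7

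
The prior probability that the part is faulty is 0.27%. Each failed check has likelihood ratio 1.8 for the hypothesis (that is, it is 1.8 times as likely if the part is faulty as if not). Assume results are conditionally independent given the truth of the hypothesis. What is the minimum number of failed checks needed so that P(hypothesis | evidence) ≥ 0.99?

18

Prior odds = 0.0027/0.9973 = 27/9973.
Likelihood ratio per failed check = 1.8.
Target odds: 0.99 ÷ 0.01 = 99.
Require 1.8ⁿ ≥ 99 ÷ (27/9973) = 109703/3.
1.8¹⁷ ≈21859.1 falls short of 109703/3 but 1.8¹⁸ ≈39346.4 reaches it, so n = 18.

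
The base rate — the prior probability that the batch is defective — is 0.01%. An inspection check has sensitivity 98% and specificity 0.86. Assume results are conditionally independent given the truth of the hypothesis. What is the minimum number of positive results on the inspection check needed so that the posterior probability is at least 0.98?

7

Prior odds: 0.0001 ÷ 0.9999 = 1/9999.
False-positive rate = 1 − 0.86 = 0.14; likelihood ratio of a positive = 0.98/0.14 = 7.
Target odds: 0.98 ÷ 0.02 = 49.
Need (1/9999) × 7ⁿ ≥ 49, i.e. 7ⁿ ≥ 489951.
7⁶ = 117649 falls short of 489951 but 7⁷ = 823543 reaches it, so n = 7.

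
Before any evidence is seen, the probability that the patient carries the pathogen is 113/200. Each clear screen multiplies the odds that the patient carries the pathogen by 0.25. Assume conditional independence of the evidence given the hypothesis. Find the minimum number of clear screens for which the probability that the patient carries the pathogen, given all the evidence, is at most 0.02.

3

Prior odds: 0.565 ÷ 0.435 = 113/87.
Likelihood ratio per clear screen = 0.25.
Target posterior odds = 0.02/0.98 = 1/49.
Require 0.25ⁿ ≤ 1/49 ÷ (113/87) = 87/5537.
0.25² = 0.0625 is still above 87/5537 but 0.25³ = 0.015625 is at or below it, so n = 3.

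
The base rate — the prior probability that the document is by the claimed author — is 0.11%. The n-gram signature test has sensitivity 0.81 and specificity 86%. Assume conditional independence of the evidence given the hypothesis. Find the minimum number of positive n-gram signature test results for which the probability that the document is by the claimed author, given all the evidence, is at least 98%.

Prior odds: 0.0011 ÷ 0.9989 = 11/9989.
False-positive rate = 1 − 0.86 = 0.14; likelihood ratio of a positive = 0.81/0.14 = 81/14.
Target posterior odds = 0.98/0.02 = 49.
Require (81/14)ⁿ ≥ 49 ÷ (11/9989) = 489461/11.
(81/14)⁶ ≈37509.6 falls short of 489461/11 but (81/14)⁷ ≈217020 reaches it, so n = 7.

7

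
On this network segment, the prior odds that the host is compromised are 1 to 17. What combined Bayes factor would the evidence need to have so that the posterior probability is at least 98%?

833

Prior odds = 1/17.
Target odds = 0.98/0.02 = 49.
Required Bayes factor = 49 ÷ (1/17) = 833.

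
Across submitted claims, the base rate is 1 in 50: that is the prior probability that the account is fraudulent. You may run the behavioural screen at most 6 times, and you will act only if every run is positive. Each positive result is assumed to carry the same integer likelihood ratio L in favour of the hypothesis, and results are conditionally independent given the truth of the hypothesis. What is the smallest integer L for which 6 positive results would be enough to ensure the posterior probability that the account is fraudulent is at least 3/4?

3

Prior odds = 0.02/0.98 = 1/49.
Target odds = 0.75/0.25 = 3.
Need L⁶ ≥ 3 ÷ (1/49) = 147.
2⁶ = 64 < 147 ≤ 729 = 3⁶, so L = 3.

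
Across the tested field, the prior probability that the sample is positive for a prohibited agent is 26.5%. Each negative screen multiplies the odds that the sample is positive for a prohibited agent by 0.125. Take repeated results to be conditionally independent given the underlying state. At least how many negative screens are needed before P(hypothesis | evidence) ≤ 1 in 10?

1

Prior odds = 0.265/0.735 = 53/147.
Likelihood ratio per negative screen = 0.125.
Target posterior odds = 0.1/0.9 = 1/9.
Need (53/147) × 0.125ⁿ ≤ 1/9, i.e. 0.125ⁿ ≤ 49/159.
0.125¹ = 0.125, which is already at or below the required 49/159; so n = 1.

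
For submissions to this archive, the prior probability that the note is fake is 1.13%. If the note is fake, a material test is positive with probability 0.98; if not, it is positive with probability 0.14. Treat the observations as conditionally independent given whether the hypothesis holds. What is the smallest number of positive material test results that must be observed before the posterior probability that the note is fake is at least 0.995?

Prior odds: 0.0113 ÷ 0.9887 = 113/9887.
Likelihood ratio of a positive = 0.98/0.14 = 7.
Target odds: 0.995 ÷ 0.005 = 199.
Need (113/9887) × 7ⁿ ≥ 199, i.e. 7ⁿ ≥ 1967513/113.
7⁵ = 16807 falls short of 1967513/113 but 7⁶ = 117649 reaches it, so n = 6.

6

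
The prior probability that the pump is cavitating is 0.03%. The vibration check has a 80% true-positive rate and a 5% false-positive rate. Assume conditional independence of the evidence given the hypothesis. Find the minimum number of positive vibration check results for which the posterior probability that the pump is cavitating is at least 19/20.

4

Prior odds: 0.0003 ÷ 0.9997 = 3/9997.
Likelihood ratio of a positive result = 0.8/0.05 = 16.
Target posterior odds = 0.95/0.05 = 19.
Require 16ⁿ ≥ 19 ÷ (3/9997) = 189943/3.
16³ = 4096 falls short of 189943/3 but 16⁴ = 65536 reaches it, so n = 4.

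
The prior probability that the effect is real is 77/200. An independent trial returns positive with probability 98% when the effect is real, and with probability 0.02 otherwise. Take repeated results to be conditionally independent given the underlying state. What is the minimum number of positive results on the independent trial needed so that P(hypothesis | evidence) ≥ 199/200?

Prior odds: 0.385 ÷ 0.615 = 77/123.
Likelihood ratio of a positive result = 0.98/0.02 = 49.
Target posterior odds = 0.995/0.005 = 199.
Require 49ⁿ ≥ 199 ÷ (77/123) = 24477/77.
49¹ = 49 falls short of 24477/77 but 49² = 2401 reaches it, so n = 2.

2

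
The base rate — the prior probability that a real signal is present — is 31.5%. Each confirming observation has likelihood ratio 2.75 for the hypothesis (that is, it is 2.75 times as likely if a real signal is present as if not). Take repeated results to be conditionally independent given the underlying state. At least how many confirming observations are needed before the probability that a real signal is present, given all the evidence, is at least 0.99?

Prior odds: 0.315 ÷ 0.685 = 63/137.
Likelihood ratio per confirming observation = 2.75.
Target posterior odds = 0.99/0.01 = 99.
Require 2.75ⁿ ≥ 99 ÷ (63/137) = 1507/7.
2.75⁵ = 161051/1024 falls short of 1507/7 but 2.75⁶ = 1771561/4096 reaches it, so n = 6.

6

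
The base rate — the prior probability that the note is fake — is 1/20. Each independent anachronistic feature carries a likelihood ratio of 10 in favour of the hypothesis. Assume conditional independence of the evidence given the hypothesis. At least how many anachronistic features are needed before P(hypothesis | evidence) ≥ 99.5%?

Prior odds: 0.05 ÷ 0.95 = 1/19.
Likelihood ratio per anachronistic feature = 10.
Target odds: 0.995 ÷ 0.005 = 199.
Need (1/19) × 10ⁿ ≥ 199, i.e. 10ⁿ ≥ 3781.
10³ = 1000 falls short of 3781 but 10⁴ = 10000 reaches it, so n = 4.

4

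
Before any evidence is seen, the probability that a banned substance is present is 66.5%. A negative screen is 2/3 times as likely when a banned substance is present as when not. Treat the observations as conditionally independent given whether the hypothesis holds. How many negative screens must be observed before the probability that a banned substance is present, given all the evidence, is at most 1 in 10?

8

Prior odds = 0.665/0.335 = 133/67.
Likelihood ratio per negative screen = 2/3.
Target posterior odds = 0.1/0.9 = 1/9.
Require (2/3)ⁿ ≤ 1/9 ÷ (133/67) = 67/1197.
(2/3)⁷ = 128/2187 is still above 67/1197 but (2/3)⁸ = 256/6561 is at or below it, so n = 8.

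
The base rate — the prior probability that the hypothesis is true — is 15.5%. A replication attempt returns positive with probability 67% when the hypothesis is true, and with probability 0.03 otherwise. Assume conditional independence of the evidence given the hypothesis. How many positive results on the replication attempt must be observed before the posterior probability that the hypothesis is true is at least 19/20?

2

Prior odds = 0.155/0.845 = 31/169.
Likelihood ratio of a positive result = 0.67/0.03 = 67/3.
Target odds: 0.95 ÷ 0.05 = 19.
Require (67/3)ⁿ ≥ 19 ÷ (31/169) = 3211/31.
(67/3)¹ = 67/3 falls short of 3211/31 but (67/3)² = 4489/9 reaches it, so n = 2.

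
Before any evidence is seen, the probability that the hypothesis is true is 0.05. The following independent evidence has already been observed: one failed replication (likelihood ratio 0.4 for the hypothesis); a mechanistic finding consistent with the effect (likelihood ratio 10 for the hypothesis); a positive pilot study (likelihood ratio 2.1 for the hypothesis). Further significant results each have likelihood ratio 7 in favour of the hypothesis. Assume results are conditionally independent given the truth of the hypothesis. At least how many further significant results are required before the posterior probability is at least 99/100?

3

Prior odds = 0.05/0.95 = 1/19.
Combined Bayes factor of the evidence already in hand = 0.4 × 10 × 2.1 = 8.4.
Odds after that evidence = (1/19) × 8.4 = 42/95.
Target odds = 0.99/0.01 = 99.
Need 7ⁿ ≥ 99 ÷ (42/95) = 3135/14.
7² = 49 falls short of 3135/14 but 7³ = 343 reaches it, so n = 3.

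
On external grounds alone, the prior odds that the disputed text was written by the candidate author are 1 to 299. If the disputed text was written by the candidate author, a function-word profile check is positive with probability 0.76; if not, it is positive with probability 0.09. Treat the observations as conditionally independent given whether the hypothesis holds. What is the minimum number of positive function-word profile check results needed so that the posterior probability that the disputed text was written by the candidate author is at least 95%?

5

Prior odds = 1/299.
Likelihood ratio of a positive = 0.76/0.09 = 76/9.
Target posterior odds = 0.95/0.05 = 19.
Need (1/299) × (76/9)ⁿ ≥ 19, i.e. (76/9)ⁿ ≥ 5681.
(76/9)⁴ = 33362176/6561 falls short of 5681 but (76/9)⁵ ≈42939.3 reaches it, so n = 5.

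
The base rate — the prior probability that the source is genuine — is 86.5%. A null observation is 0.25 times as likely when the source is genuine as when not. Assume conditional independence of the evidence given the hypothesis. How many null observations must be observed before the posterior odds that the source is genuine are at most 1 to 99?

Prior odds = 0.865/0.135 = 173/27.
Likelihood ratio per null observation = 0.25.
Target odds = 1/99.
Require 0.25ⁿ ≤ 1/99 ÷ (173/27) = 3/1903.
0.25⁴ = 0.00390625 is still above 3/1903 but 0.25⁵ = 1/1024 is at or below it, so n = 5.

5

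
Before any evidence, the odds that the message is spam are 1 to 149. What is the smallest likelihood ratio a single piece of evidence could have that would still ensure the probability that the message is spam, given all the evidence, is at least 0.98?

Prior odds = 1/149.
Target odds = 0.98/0.02 = 49.
Required Bayes factor = 49 ÷ (1/149) = 7301.

7301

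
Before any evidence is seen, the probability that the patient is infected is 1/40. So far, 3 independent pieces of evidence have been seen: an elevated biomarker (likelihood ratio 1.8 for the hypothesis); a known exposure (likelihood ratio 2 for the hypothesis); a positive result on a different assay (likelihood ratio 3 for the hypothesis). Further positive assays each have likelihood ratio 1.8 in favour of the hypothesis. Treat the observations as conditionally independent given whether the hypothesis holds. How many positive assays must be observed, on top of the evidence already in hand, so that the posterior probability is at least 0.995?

12

Prior odds = 0.025/0.975 = 1/39.
Combined Bayes factor of the evidence already in hand = 1.8 × 2 × 3 = 10.8.
Odds after that evidence = (1/39) × 10.8 = 18/65.
Target odds = 0.995/0.005 = 199.
Need 1.8ⁿ ≥ 199 ÷ (18/65) = 12935/18.
1.8¹¹ ≈642.684 falls short of 12935/18 but 1.8¹² ≈1156.83 reaches it, so n = 12.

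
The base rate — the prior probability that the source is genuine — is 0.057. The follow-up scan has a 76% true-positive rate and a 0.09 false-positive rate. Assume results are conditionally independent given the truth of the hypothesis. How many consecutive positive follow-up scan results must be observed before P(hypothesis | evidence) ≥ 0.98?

4

Prior odds = 0.057/0.943 = 57/943.
Likelihood ratio of a positive result = 0.76/0.09 = 76/9.
Target posterior odds = 0.98/0.02 = 49.
Require (76/9)ⁿ ≥ 49 ÷ (57/943) = 46207/57.
(76/9)³ = 438976/729 falls short of 46207/57 but (76/9)⁴ = 33362176/6561 reaches it, so n = 4.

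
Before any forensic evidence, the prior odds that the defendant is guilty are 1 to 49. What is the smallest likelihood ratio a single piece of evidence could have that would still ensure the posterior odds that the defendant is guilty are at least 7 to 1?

Prior odds = 1/49.
Target odds = 7.
Required Bayes factor = 7 ÷ (1/49) = 343.

343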